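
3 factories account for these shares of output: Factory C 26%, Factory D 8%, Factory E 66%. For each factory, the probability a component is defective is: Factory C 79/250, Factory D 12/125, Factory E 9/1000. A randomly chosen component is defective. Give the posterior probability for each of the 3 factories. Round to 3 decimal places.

Compute prior × likelihood for every hypothesis:
  Factory C: 0.26 × 0.316 = 0.08216
  Factory D: 0.08 × 0.096 = 0.00768
  Factory E: 0.66 × 0.009 = 0.00594
Normalizing constant = 0.09578.
P(Factory C | defective) = 0.08216/0.09578 ≈ 0.858
P(Factory D | defective) = 0.00768/0.09578 ≈ 0.080
P(Factory E | defective) = 0.00594/0.09578 ≈ 0.062

Factory C 0.858, Factory D 0.080, Factory E 0.062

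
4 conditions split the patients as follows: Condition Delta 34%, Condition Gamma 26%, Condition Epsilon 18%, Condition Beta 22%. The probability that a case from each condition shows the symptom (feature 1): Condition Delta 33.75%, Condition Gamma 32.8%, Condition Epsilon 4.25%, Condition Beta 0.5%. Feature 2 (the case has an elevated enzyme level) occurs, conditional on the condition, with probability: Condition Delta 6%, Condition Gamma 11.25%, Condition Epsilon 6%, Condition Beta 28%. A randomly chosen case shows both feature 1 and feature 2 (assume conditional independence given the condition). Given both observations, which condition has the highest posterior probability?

Condition Gamma

By Bayes' rule, posterior ∝ prior × likelihood:
  Condition Delta: 0.34 × 0.3375 × 0.06 = 0.006885
  Condition Gamma: 0.26 × 0.328 × 0.1125 = 0.009594
  Condition Epsilon: 0.18 × 0.0425 × 0.06 = 0.000459
  Condition Beta: 0.22 × 0.005 × 0.28 = 0.000308
Total = 0.017246.
Largest term belongs to Condition Gamma, so Condition Gamma is most probable.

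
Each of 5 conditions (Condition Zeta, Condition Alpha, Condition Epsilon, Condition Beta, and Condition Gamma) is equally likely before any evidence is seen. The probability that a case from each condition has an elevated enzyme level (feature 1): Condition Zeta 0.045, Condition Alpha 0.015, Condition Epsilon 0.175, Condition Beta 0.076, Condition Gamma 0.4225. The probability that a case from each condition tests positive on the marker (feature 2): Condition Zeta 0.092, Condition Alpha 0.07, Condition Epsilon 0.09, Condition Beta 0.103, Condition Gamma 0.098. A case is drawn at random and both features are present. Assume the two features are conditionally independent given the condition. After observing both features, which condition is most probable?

Condition Gamma

Since the prior is uniform, the posterior is proportional to the likelihood:
  Condition Zeta: 0.045 × 0.092 = 0.00414
  Condition Alpha: 0.015 × 0.07 = 0.00105
  Condition Epsilon: 0.175 × 0.09 = 0.01575
  Condition Beta: 0.076 × 0.103 = 0.007828
  Condition Gamma: 0.4225 × 0.098 = 0.041405
Normalizing constant = 0.070173.
Largest term belongs to Condition Gamma, so Condition Gamma is most probable.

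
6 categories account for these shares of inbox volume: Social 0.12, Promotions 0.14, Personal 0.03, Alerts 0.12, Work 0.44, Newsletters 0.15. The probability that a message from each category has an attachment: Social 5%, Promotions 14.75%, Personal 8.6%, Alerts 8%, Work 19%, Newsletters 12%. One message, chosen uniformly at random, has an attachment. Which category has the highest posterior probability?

Unnormalized posteriors (prior × likelihood):
  Social: 0.12 × 0.05 = 0.006
  Promotions: 0.14 × 0.1475 = 0.02065
  Personal: 0.03 × 0.086 = 0.00258
  Alerts: 0.12 × 0.08 = 0.0096
  Work: 0.44 × 0.19 = 0.0836
  Newsletters: 0.15 × 0.12 = 0.018
Normalizing constant = 0.14043.
Largest term belongs to Work, so Work is most probable.

Work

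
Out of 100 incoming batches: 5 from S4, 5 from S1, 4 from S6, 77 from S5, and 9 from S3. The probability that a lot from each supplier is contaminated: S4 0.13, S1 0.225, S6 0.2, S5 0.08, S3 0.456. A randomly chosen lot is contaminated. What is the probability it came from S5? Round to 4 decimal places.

By Bayes' rule, posterior ∝ prior × likelihood:
  S4: 0.05 × 0.13 = 0.0065
  S1: 0.05 × 0.225 = 0.01125
  S6: 0.04 × 0.2 = 0.008
  S5: 0.77 × 0.08 = 0.0616
  S3: 0.09 × 0.456 = 0.04104
Sum = 0.12839.
P(S5 | evidence) = 0.0616 / 0.12839 ≈ 0.4798.

0.4798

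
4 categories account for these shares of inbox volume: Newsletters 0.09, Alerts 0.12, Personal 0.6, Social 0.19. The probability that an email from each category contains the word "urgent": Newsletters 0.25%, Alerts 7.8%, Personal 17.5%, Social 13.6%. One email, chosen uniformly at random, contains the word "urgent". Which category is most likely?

Prior × likelihood for each hypothesis:
  Newsletters: 0.09 × 0.0025 = 0.000225
  Alerts: 0.12 × 0.078 = 0.00936
  Personal: 0.6 × 0.175 = 0.105
  Social: 0.19 × 0.136 = 0.02584
Normalizing constant = 0.140425.
Largest term belongs to Personal, so Personal is most probable.

Personal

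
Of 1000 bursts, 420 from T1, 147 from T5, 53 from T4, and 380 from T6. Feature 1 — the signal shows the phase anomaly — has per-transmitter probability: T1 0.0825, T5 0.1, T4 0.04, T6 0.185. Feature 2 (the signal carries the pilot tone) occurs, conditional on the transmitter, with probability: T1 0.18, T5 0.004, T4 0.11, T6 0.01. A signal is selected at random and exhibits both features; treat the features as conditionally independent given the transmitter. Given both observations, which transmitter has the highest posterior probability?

T1

Compute prior × likelihood for every hypothesis:
  T1: 0.42 × 0.0825 × 0.18 = 0.006237
  T5: 0.147 × 0.1 × 0.004 = 0.0000588
  T4: 0.053 × 0.04 × 0.11 = 0.0002332
  T6: 0.38 × 0.185 × 0.01 = 0.000703
Sum = 0.007232.
Largest term belongs to T1, so T1 is most probable.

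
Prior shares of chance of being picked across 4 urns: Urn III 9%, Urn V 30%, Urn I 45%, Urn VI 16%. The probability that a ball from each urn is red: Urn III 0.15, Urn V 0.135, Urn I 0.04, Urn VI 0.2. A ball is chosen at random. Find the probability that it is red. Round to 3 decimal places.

Compute prior × likelihood for every hypothesis:
  Urn III: 0.09 × 0.15 = 0.0135
  Urn V: 0.3 × 0.135 = 0.0405
  Urn I: 0.45 × 0.04 = 0.018
  Urn VI: 0.16 × 0.2 = 0.032
P(red) = 0.0135 + 0.0405 + 0.018 + 0.032 = 0.104 → 0.104.

0.104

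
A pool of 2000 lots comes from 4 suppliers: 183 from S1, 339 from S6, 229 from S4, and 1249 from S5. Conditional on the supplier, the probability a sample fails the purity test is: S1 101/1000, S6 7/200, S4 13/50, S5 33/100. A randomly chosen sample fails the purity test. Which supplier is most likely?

Unnormalized posteriors (prior × likelihood):
  S1: 0.0915 × 0.101 = 0.0092415
  S6: 0.1695 × 0.035 = 0.0059325
  S4: 0.1145 × 0.26 = 0.02977
  S5: 0.6245 × 0.33 = 0.206085
Sum = 0.251029.
Largest term belongs to S5, so S5 is most probable.

S5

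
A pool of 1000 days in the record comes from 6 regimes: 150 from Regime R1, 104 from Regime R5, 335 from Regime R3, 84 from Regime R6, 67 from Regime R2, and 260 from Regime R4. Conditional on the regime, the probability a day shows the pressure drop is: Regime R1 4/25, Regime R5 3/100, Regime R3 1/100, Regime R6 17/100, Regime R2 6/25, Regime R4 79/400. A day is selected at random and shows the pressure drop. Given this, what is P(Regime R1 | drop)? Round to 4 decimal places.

0.2139

Unnormalized posteriors (prior × likelihood):
  Regime R1: 0.15 × 0.16 = 0.024
  Regime R5: 0.104 × 0.03 = 0.00312
  Regime R3: 0.335 × 0.01 = 0.00335
  Regime R6: 0.084 × 0.17 = 0.01428
  Regime R2: 0.067 × 0.24 = 0.01608
  Regime R4: 0.26 × 0.1975 = 0.05135
Sum = 0.11218.
P(Regime R1 | evidence) = 0.024 / 0.11218 ≈ 0.2139.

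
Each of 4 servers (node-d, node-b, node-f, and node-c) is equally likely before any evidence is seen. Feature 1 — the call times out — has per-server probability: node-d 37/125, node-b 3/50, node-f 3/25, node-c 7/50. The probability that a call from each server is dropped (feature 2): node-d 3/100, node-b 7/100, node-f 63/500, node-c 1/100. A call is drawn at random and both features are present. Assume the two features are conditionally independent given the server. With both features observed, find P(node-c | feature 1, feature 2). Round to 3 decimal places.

0.047

With a uniform prior (1/4 each), posterior ∝ likelihood:
  node-d: 0.296 × 0.03 = 0.00888
  node-b: 0.06 × 0.07 = 0.0042
  node-f: 0.12 × 0.126 = 0.01512
  node-c: 0.14 × 0.01 = 0.0014
Total = 0.0296.
P(node-c | evidence) = 0.0014 / 0.0296 ≈ 0.047.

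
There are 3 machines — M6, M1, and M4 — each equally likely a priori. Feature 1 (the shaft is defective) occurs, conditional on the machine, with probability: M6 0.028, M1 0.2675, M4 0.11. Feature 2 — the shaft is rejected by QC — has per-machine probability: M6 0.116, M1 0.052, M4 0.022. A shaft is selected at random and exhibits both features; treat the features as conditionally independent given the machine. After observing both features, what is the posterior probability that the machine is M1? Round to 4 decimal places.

With a uniform prior (1/3 each), posterior ∝ likelihood:
  M6: 0.028 × 0.116 = 0.003248
  M1: 0.2675 × 0.052 = 0.01391
  M4: 0.11 × 0.022 = 0.00242
Sum = 0.019578.
P(M1 | evidence) = 0.01391 / 0.019578 ≈ 0.7105.

0.7105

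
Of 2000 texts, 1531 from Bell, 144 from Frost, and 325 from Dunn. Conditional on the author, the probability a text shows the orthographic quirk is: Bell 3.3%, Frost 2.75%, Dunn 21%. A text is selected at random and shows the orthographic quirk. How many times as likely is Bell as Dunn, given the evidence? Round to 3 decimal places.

0.740

Unnormalized posteriors (prior × likelihood):
  Bell: 0.7655 × 0.033 = 0.0252615
  Frost: 0.072 × 0.0275 = 0.00198
  Dunn: 0.1625 × 0.21 = 0.034125
Normalizing constant = 0.0613665.
The ratio is 0.0252615 / 0.034125 (the normalizer cancels) = 0.740.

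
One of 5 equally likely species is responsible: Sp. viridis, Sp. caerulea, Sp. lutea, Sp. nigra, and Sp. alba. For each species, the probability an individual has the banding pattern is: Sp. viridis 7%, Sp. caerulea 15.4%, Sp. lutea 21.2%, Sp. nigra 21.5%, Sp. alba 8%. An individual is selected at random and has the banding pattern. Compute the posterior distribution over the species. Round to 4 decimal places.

With a uniform prior (1/5 each), posterior ∝ likelihood:
  Sp. viridis: 0.07
  Sp. caerulea: 0.154
  Sp. lutea: 0.212
  Sp. nigra: 0.215
  Sp. alba: 0.08
Total = 0.731.
P(Sp. viridis | banded) = 0.07/0.731 ≈ 0.0958
P(Sp. caerulea | banded) = 0.154/0.731 ≈ 0.2107
P(Sp. lutea | banded) = 0.212/0.731 ≈ 0.2900
P(Sp. nigra | banded) = 0.215/0.731 ≈ 0.2941
P(Sp. alba | banded) = 0.08/0.731 ≈ 0.1094

Sp. viridis 0.0958, Sp. caerulea 0.2107, Sp. lutea 0.2900, Sp. nigra 0.2941, Sp. alba 0.1094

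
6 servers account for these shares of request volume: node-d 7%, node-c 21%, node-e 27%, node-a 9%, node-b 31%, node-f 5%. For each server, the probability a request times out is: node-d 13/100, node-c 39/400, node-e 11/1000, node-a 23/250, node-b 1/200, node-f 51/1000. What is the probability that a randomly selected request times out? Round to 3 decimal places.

0.045

By Bayes' rule, posterior ∝ prior × likelihood:
  node-d: 0.07 × 0.13 = 0.0091
  node-c: 0.21 × 0.0975 = 0.020475
  node-e: 0.27 × 0.011 = 0.00297
  node-a: 0.09 × 0.092 = 0.00828
  node-b: 0.31 × 0.005 = 0.00155
  node-f: 0.05 × 0.051 = 0.00255
P(timeout) = 0.0091 + 0.020475 + 0.00297 + 0.00828 + 0.00155 + 0.00255 = 0.044925 → 0.045.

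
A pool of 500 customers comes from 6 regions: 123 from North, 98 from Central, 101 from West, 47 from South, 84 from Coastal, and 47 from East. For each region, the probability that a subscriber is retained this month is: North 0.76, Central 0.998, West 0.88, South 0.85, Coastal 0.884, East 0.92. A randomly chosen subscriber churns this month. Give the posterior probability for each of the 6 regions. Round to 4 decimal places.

Taking complements, P(churn | each) = North 0.24, Central 0.002, West 0.12, South 0.15, Coastal 0.116, East 0.08.
Unnormalized posteriors (prior × likelihood):
  North: 0.246 × 0.24 = 0.05904
  Central: 0.196 × 0.002 = 0.000392
  West: 0.202 × 0.12 = 0.02424
  South: 0.094 × 0.15 = 0.0141
  Coastal: 0.168 × 0.116 = 0.019488
  East: 0.094 × 0.08 = 0.00752
Total = 0.12478.
P(North | churn) = 0.05904/0.12478 ≈ 0.4732
P(Central | churn) = 0.000392/0.12478 ≈ 0.0031
P(West | churn) = 0.02424/0.12478 ≈ 0.1943
P(South | churn) = 0.0141/0.12478 ≈ 0.1130
P(Coastal | churn) = 0.019488/0.12478 ≈ 0.1562
P(East | churn) = 0.00752/0.12478 ≈ 0.0603

North 0.4732, Central 0.0031, West 0.1943, South 0.1130, Coastal 0.1562, East 0.0603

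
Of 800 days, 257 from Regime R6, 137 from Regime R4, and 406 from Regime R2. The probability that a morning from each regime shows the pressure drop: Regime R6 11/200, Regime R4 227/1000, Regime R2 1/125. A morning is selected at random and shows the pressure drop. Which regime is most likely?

Regime R4

Prior × likelihood for each hypothesis:
  Regime R6: 0.32125 × 0.055 = 0.01766875
  Regime R4: 0.17125 × 0.227 = 0.03887375
  Regime R2: 0.5075 × 0.008 = 0.00406
Sum = 0.0606025.
Largest term belongs to Regime R4, so Regime R4 is most probable.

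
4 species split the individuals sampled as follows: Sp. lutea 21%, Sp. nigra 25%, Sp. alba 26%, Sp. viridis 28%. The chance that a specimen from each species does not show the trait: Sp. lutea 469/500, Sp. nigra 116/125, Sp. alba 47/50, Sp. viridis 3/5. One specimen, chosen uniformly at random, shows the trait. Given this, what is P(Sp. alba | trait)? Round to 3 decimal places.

Taking complements, P(trait | each) = Sp. lutea 0.062, Sp. nigra 0.072, Sp. alba 0.06, Sp. viridis 0.4.
By Bayes' rule, posterior ∝ prior × likelihood:
  Sp. lutea: 0.21 × 0.062 = 0.01302
  Sp. nigra: 0.25 × 0.072 = 0.018
  Sp. alba: 0.26 × 0.06 = 0.0156
  Sp. viridis: 0.28 × 0.4 = 0.112
Sum = 0.15862.
P(Sp. alba | evidence) = 0.0156 / 0.15862 ≈ 0.098.

0.098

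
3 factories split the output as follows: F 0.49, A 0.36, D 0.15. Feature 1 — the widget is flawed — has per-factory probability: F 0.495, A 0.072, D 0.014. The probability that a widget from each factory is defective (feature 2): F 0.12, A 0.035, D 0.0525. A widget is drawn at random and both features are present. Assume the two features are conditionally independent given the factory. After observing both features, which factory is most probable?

F

Unnormalized posteriors (prior × likelihood):
  F: 0.49 × 0.495 × 0.12 = 0.029106
  A: 0.36 × 0.072 × 0.035 = 0.0009072
  D: 0.15 × 0.014 × 0.0525 = 0.00011025
Normalizing constant = 0.03012345.
Largest term belongs to F, so F is most probable.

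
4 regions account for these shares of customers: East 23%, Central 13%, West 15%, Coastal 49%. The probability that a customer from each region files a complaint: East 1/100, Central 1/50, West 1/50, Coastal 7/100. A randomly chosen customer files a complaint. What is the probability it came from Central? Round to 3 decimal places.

0.062

Compute prior × likelihood for every hypothesis:
  East: 0.23 × 0.01 = 0.0023
  Central: 0.13 × 0.02 = 0.0026
  West: 0.15 × 0.02 = 0.003
  Coastal: 0.49 × 0.07 = 0.0343
Normalizing constant = 0.0422.
P(Central | evidence) = 0.0026 / 0.0422 ≈ 0.062.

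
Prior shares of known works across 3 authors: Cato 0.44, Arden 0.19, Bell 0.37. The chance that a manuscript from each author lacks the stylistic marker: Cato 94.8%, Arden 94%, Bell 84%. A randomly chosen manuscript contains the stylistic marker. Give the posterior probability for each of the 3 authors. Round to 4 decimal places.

Taking complements, P(marker | each) = Cato 0.052, Arden 0.06, Bell 0.16.
By Bayes' rule, posterior ∝ prior × likelihood:
  Cato: 0.44 × 0.052 = 0.02288
  Arden: 0.19 × 0.06 = 0.0114
  Bell: 0.37 × 0.16 = 0.0592
Normalizing constant = 0.09348.
P(Cato | marker) = 0.02288/0.09348 ≈ 0.2448
P(Arden | marker) = 0.0114/0.09348 ≈ 0.1220
P(Bell | marker) = 0.0592/0.09348 ≈ 0.6333

Cato 0.2448, Arden 0.1220, Bell 0.6333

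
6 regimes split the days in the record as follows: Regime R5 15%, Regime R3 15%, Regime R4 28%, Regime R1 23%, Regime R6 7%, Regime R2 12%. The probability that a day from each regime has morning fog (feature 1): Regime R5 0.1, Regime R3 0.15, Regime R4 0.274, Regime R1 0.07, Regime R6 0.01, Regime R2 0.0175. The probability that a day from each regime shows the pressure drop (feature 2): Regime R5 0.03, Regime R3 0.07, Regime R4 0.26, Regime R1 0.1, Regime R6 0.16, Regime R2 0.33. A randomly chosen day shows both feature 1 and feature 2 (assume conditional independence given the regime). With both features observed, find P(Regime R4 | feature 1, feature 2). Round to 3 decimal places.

0.818

Unnormalized posteriors (prior × likelihood):
  Regime R5: 0.15 × 0.1 × 0.03 = 0.00045
  Regime R3: 0.15 × 0.15 × 0.07 = 0.001575
  Regime R4: 0.28 × 0.274 × 0.26 = 0.0199472
  Regime R1: 0.23 × 0.07 × 0.1 = 0.00161
  Regime R6: 0.07 × 0.01 × 0.16 = 0.000112
  Regime R2: 0.12 × 0.0175 × 0.33 = 0.000693
Sum = 0.0243872.
P(Regime R4 | evidence) = 0.0199472 / 0.0243872 ≈ 0.818.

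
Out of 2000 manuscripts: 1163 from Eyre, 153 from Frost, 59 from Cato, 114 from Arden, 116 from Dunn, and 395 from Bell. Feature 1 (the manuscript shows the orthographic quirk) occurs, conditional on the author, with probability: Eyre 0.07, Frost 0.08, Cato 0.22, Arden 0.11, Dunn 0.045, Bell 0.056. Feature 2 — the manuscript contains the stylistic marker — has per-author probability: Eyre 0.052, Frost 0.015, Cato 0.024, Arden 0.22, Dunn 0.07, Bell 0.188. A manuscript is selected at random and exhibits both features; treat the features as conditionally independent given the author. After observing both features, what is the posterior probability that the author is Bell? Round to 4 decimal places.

0.3462

Unnormalized posteriors (prior × likelihood):
  Eyre: 0.5815 × 0.07 × 0.052 = 0.00211666
  Frost: 0.0765 × 0.08 × 0.015 = 0.0000918
  Cato: 0.0295 × 0.22 × 0.024 = 0.00015576
  Arden: 0.057 × 0.11 × 0.22 = 0.0013794
  Dunn: 0.058 × 0.045 × 0.07 = 0.0001827
  Bell: 0.1975 × 0.056 × 0.188 = 0.00207928
Total = 0.0060056.
P(Bell | evidence) = 0.00207928 / 0.0060056 ≈ 0.3462.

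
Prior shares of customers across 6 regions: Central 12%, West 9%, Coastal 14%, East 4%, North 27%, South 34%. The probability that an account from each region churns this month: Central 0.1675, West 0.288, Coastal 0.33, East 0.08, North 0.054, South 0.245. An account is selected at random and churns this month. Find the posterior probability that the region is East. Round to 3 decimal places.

Prior × likelihood for each hypothesis:
  Central: 0.12 × 0.1675 = 0.0201
  West: 0.09 × 0.288 = 0.02592
  Coastal: 0.14 × 0.33 = 0.0462
  East: 0.04 × 0.08 = 0.0032
  North: 0.27 × 0.054 = 0.01458
  South: 0.34 × 0.245 = 0.0833
Total = 0.1933.
P(East | evidence) = 0.0032 / 0.1933 ≈ 0.017.

0.017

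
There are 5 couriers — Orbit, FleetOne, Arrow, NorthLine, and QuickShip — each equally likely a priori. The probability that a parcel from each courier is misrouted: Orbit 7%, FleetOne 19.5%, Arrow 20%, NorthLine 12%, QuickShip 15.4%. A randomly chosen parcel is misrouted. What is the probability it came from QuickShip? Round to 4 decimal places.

With a uniform prior (1/5 each), posterior ∝ likelihood:
  Orbit: 0.07
  FleetOne: 0.195
  Arrow: 0.2
  NorthLine: 0.12
  QuickShip: 0.154
Total = 0.739.
P(QuickShip | evidence) = 0.154 / 0.739 ≈ 0.2084.

0.2084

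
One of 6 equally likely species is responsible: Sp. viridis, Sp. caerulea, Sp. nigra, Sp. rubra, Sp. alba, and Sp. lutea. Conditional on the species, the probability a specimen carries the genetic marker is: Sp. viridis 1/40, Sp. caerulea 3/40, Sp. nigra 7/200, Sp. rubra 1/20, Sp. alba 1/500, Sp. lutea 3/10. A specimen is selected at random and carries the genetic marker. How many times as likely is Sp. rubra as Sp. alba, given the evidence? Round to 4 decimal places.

Since the prior is uniform, the posterior is proportional to the likelihood:
  Sp. viridis: 0.025
  Sp. caerulea: 0.075
  Sp. nigra: 0.035
  Sp. rubra: 0.05
  Sp. alba: 0.002
  Sp. lutea: 0.3
Normalizing constant = 0.487.
The ratio is 0.05 / 0.002 (the normalizer cancels) = 25.0000.

25.0000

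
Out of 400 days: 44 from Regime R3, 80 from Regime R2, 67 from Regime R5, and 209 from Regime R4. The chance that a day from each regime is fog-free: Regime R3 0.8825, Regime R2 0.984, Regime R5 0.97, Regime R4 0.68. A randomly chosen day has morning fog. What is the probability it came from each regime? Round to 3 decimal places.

Regime R3 0.069, Regime R2 0.017, Regime R5 0.027, Regime R4 0.888

Taking complements, P(fog | each) = Regime R3 0.1175, Regime R2 0.016, Regime R5 0.03, Regime R4 0.32.
By Bayes' rule, posterior ∝ prior × likelihood:
  Regime R3: 0.11 × 0.1175 = 0.012925
  Regime R2: 0.2 × 0.016 = 0.0032
  Regime R5: 0.1675 × 0.03 = 0.005025
  Regime R4: 0.5225 × 0.32 = 0.1672
Sum = 0.18835.
P(Regime R3 | fog) = 0.012925/0.18835 ≈ 0.069
P(Regime R2 | fog) = 0.0032/0.18835 ≈ 0.017
P(Regime R5 | fog) = 0.005025/0.18835 ≈ 0.027
P(Regime R4 | fog) = 0.1672/0.18835 ≈ 0.888
(Check: 0.069+0.017+0.027+0.888 = 1.001.)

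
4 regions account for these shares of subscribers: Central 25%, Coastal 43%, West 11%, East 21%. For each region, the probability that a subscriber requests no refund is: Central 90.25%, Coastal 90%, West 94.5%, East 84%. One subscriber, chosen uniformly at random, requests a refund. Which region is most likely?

Taking complements, P(refund | each) = Central 0.0975, Coastal 0.1, West 0.055, East 0.16.
Prior × likelihood for each hypothesis:
  Central: 0.25 × 0.0975 = 0.024375
  Coastal: 0.43 × 0.1 = 0.043
  West: 0.11 × 0.055 = 0.00605
  East: 0.21 × 0.16 = 0.0336
Total = 0.107025.
Largest term belongs to Coastal, so Coastal is most probable.

Coastal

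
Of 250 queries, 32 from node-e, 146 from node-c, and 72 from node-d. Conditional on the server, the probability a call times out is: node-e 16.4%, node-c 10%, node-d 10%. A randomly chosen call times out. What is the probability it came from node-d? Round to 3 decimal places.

0.266

Prior × likelihood for each hypothesis:
  node-e: 0.128 × 0.164 = 0.020992
  node-c: 0.584 × 0.1 = 0.0584
  node-d: 0.288 × 0.1 = 0.0288
Total = 0.108192.
P(node-d | evidence) = 0.0288 / 0.108192 ≈ 0.266.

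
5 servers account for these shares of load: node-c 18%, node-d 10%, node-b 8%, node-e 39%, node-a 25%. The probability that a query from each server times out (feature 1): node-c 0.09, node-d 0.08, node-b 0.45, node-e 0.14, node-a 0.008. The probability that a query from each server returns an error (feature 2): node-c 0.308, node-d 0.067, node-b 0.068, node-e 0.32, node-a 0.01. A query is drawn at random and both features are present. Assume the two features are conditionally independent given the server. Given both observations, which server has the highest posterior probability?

Prior × likelihood for each hypothesis:
  node-c: 0.18 × 0.09 × 0.308 = 0.0049896
  node-d: 0.1 × 0.08 × 0.067 = 0.000536
  node-b: 0.08 × 0.45 × 0.068 = 0.002448
  node-e: 0.39 × 0.14 × 0.32 = 0.017472
  node-a: 0.25 × 0.008 × 0.01 = 0.00002
Total = 0.0254656.
Largest term belongs to node-e, so node-e is most probable.

node-e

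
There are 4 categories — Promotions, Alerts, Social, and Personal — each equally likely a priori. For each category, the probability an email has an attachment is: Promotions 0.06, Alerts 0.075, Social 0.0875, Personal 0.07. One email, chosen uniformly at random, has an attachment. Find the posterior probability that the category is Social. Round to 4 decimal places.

Since the prior is uniform, the posterior is proportional to the likelihood:
  Promotions: 0.06
  Alerts: 0.075
  Social: 0.0875
  Personal: 0.07
Sum = 0.2925.
P(Social | evidence) = 0.0875 / 0.2925 ≈ 0.2991.

0.2991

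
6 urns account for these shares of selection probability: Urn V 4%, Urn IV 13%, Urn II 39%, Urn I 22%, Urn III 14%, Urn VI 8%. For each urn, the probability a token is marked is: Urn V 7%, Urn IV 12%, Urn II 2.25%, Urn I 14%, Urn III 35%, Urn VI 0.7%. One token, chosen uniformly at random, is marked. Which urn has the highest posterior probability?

Compute prior × likelihood for every hypothesis:
  Urn V: 0.04 × 0.07 = 0.0028
  Urn IV: 0.13 × 0.12 = 0.0156
  Urn II: 0.39 × 0.0225 = 0.008775
  Urn I: 0.22 × 0.14 = 0.0308
  Urn III: 0.14 × 0.35 = 0.049
  Urn VI: 0.08 × 0.007 = 0.00056
Total = 0.107535.
Largest term belongs to Urn III, so Urn III is most probable.

Urn III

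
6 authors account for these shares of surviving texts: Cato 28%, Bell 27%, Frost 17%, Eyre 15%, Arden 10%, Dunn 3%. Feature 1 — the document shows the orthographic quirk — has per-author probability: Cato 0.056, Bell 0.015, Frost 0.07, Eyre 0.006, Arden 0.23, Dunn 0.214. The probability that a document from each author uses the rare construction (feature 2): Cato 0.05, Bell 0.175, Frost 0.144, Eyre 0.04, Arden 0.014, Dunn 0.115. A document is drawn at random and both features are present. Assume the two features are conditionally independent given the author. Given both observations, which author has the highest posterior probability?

Frost

Unnormalized posteriors (prior × likelihood):
  Cato: 0.28 × 0.056 × 0.05 = 0.000784
  Bell: 0.27 × 0.015 × 0.175 = 0.00070875
  Frost: 0.17 × 0.07 × 0.144 = 0.0017136
  Eyre: 0.15 × 0.006 × 0.04 = 0.000036
  Arden: 0.1 × 0.23 × 0.014 = 0.000322
  Dunn: 0.03 × 0.214 × 0.115 = 0.0007383
Total = 0.00430265.
Largest term belongs to Frost, so Frost is most probable.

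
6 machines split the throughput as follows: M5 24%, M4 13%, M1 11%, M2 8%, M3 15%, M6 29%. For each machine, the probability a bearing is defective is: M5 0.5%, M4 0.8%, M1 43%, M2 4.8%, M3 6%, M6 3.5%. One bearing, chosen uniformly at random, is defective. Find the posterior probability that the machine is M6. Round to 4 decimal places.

0.1399

Unnormalized posteriors (prior × likelihood):
  M5: 0.24 × 0.005 = 0.0012
  M4: 0.13 × 0.008 = 0.00104
  M1: 0.11 × 0.43 = 0.0473
  M2: 0.08 × 0.048 = 0.00384
  M3: 0.15 × 0.06 = 0.009
  M6: 0.29 × 0.035 = 0.01015
Sum = 0.07253.
P(M6 | evidence) = 0.01015 / 0.07253 ≈ 0.1399.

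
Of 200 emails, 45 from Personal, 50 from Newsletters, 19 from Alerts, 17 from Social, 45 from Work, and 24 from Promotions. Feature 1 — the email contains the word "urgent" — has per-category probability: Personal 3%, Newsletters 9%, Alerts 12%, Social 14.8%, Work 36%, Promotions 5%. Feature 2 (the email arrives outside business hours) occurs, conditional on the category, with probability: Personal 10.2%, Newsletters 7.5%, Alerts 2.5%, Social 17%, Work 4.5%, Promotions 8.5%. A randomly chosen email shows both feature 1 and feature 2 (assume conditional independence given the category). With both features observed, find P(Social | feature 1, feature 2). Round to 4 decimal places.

0.2388

Unnormalized posteriors (prior × likelihood):
  Personal: 0.225 × 0.03 × 0.102 = 0.0006885
  Newsletters: 0.25 × 0.09 × 0.075 = 0.0016875
  Alerts: 0.095 × 0.12 × 0.025 = 0.000285
  Social: 0.085 × 0.148 × 0.17 = 0.0021386
  Work: 0.225 × 0.36 × 0.045 = 0.003645
  Promotions: 0.12 × 0.05 × 0.085 = 0.00051
Sum = 0.0089546.
P(Social | evidence) = 0.0021386 / 0.0089546 ≈ 0.2388.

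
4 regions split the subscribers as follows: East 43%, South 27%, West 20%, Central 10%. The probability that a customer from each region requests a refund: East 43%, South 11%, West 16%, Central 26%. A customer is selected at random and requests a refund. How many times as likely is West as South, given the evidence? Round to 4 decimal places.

1.0774

Unnormalized posteriors (prior × likelihood):
  East: 0.43 × 0.43 = 0.1849
  South: 0.27 × 0.11 = 0.0297
  West: 0.2 × 0.16 = 0.032
  Central: 0.1 × 0.26 = 0.026
Normalizing constant = 0.2726.
The ratio is 0.032 / 0.0297 (the normalizer cancels) = 1.0774.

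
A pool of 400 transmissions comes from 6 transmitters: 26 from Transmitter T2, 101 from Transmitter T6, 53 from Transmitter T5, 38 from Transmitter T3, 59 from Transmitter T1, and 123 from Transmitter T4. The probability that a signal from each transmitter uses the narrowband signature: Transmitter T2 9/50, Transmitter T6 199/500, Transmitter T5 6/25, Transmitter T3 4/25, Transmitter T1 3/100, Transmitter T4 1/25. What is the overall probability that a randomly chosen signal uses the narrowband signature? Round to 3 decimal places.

0.176

By Bayes' rule, posterior ∝ prior × likelihood:
  Transmitter T2: 0.065 × 0.18 = 0.0117
  Transmitter T6: 0.2525 × 0.398 = 0.100495
  Transmitter T5: 0.1325 × 0.24 = 0.0318
  Transmitter T3: 0.095 × 0.16 = 0.0152
  Transmitter T1: 0.1475 × 0.03 = 0.004425
  Transmitter T4: 0.3075 × 0.04 = 0.0123
P(narrowband) = 0.0117 + 0.100495 + 0.0318 + 0.0152 + 0.004425 + 0.0123 = 0.17592 → 0.176.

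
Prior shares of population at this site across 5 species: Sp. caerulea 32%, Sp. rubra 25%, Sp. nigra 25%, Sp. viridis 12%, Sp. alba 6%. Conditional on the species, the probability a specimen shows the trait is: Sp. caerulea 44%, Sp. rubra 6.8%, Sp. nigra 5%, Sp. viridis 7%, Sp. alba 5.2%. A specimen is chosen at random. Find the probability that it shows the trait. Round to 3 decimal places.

0.182

Prior × likelihood for each hypothesis:
  Sp. caerulea: 0.32 × 0.44 = 0.1408
  Sp. rubra: 0.25 × 0.068 = 0.017
  Sp. nigra: 0.25 × 0.05 = 0.0125
  Sp. viridis: 0.12 × 0.07 = 0.0084
  Sp. alba: 0.06 × 0.052 = 0.00312
P(trait) = 0.1408 + 0.017 + 0.0125 + 0.0084 + 0.00312 = 0.18182 → 0.182.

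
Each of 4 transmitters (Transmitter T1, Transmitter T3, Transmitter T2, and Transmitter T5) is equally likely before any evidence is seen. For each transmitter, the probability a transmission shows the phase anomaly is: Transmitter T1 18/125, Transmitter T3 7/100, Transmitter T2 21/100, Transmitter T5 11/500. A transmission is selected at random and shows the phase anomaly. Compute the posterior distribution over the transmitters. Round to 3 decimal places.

Transmitter T1 0.323, Transmitter T3 0.157, Transmitter T2 0.471, Transmitter T5 0.049

With a uniform prior (1/4 each), posterior ∝ likelihood:
  Transmitter T1: 0.144
  Transmitter T3: 0.07
  Transmitter T2: 0.21
  Transmitter T5: 0.022
Normalizing constant = 0.446.
P(Transmitter T1 | anomaly) = 0.144/0.446 ≈ 0.323
P(Transmitter T3 | anomaly) = 0.07/0.446 ≈ 0.157
P(Transmitter T2 | anomaly) = 0.21/0.446 ≈ 0.471
P(Transmitter T5 | anomaly) = 0.022/0.446 ≈ 0.049
(Check: 0.323+0.157+0.471+0.049 = 1.000.)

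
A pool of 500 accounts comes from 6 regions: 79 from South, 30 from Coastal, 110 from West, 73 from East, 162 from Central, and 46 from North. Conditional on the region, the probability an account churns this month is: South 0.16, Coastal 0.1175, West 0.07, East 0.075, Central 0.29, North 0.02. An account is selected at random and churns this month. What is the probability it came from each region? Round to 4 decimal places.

Compute prior × likelihood for every hypothesis:
  South: 0.158 × 0.16 = 0.02528
  Coastal: 0.06 × 0.1175 = 0.00705
  West: 0.22 × 0.07 = 0.0154
  East: 0.146 × 0.075 = 0.01095
  Central: 0.324 × 0.29 = 0.09396
  North: 0.092 × 0.02 = 0.00184
Sum = 0.15448.
P(South | churn) = 0.02528/0.15448 ≈ 0.1636
P(Coastal | churn) = 0.00705/0.15448 ≈ 0.0456
P(West | churn) = 0.0154/0.15448 ≈ 0.0997
P(East | churn) = 0.01095/0.15448 ≈ 0.0709
P(Central | churn) = 0.09396/0.15448 ≈ 0.6082
P(North | churn) = 0.00184/0.15448 ≈ 0.0119

South 0.1636, Coastal 0.0456, West 0.0997, East 0.0709, Central 0.6082, North 0.0119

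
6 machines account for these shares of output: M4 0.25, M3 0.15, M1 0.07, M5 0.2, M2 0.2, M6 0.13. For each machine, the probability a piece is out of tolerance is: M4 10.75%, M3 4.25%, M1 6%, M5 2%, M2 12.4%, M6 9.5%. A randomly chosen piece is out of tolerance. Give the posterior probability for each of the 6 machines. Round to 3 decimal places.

M4 0.342, M3 0.081, M1 0.053, M5 0.051, M2 0.316, M6 0.157

Compute prior × likelihood for every hypothesis:
  M4: 0.25 × 0.1075 = 0.026875
  M3: 0.15 × 0.0425 = 0.006375
  M1: 0.07 × 0.06 = 0.0042
  M5: 0.2 × 0.02 = 0.004
  M2: 0.2 × 0.124 = 0.0248
  M6: 0.13 × 0.095 = 0.01235
Total = 0.0786.
P(M4 | oversize) = 0.026875/0.0786 ≈ 0.342
P(M3 | oversize) = 0.006375/0.0786 ≈ 0.081
P(M1 | oversize) = 0.0042/0.0786 ≈ 0.053
P(M5 | oversize) = 0.004/0.0786 ≈ 0.051
P(M2 | oversize) = 0.0248/0.0786 ≈ 0.316
P(M6 | oversize) = 0.01235/0.0786 ≈ 0.157
(Check: 0.342+0.081+0.053+0.051+0.316+0.157 = 1.000.)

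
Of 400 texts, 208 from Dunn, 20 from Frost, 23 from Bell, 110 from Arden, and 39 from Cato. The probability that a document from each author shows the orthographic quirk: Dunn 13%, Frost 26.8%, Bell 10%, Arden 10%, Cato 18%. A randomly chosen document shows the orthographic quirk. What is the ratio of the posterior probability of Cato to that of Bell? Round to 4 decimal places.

3.0522

Prior × likelihood for each hypothesis:
  Dunn: 0.52 × 0.13 = 0.0676
  Frost: 0.05 × 0.268 = 0.0134
  Bell: 0.0575 × 0.1 = 0.00575
  Arden: 0.275 × 0.1 = 0.0275
  Cato: 0.0975 × 0.18 = 0.01755
Normalizing constant = 0.1318.
The ratio is 0.01755 / 0.00575 (the normalizer cancels) = 3.0522.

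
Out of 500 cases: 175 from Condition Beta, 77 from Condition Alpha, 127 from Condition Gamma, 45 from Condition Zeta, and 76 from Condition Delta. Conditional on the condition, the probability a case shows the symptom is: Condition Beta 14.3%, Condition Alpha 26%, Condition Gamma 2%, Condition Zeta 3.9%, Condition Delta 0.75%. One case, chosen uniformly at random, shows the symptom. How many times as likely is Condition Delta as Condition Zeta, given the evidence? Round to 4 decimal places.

0.3248

Unnormalized posteriors (prior × likelihood):
  Condition Beta: 0.35 × 0.143 = 0.05005
  Condition Alpha: 0.154 × 0.26 = 0.04004
  Condition Gamma: 0.254 × 0.02 = 0.00508
  Condition Zeta: 0.09 × 0.039 = 0.00351
  Condition Delta: 0.152 × 0.0075 = 0.00114
Normalizing constant = 0.09982.
The ratio is 0.00114 / 0.00351 (the normalizer cancels) = 0.3248.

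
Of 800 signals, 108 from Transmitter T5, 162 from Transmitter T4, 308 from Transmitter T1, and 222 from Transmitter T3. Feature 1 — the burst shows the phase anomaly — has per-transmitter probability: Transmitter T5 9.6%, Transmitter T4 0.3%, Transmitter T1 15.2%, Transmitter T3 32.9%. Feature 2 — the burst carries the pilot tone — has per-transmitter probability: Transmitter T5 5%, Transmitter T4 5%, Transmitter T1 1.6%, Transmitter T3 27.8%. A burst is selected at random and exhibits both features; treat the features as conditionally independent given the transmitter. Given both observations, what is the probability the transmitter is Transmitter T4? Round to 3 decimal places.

0.001

Prior × likelihood for each hypothesis:
  Transmitter T5: 0.135 × 0.096 × 0.05 = 0.000648
  Transmitter T4: 0.2025 × 0.003 × 0.05 = 0.000030375
  Transmitter T1: 0.385 × 0.152 × 0.016 = 0.00093632
  Transmitter T3: 0.2775 × 0.329 × 0.278 = 0.025380705
Total = 0.0269954.
P(Transmitter T4 | evidence) = 0.000030375 / 0.0269954 ≈ 0.001.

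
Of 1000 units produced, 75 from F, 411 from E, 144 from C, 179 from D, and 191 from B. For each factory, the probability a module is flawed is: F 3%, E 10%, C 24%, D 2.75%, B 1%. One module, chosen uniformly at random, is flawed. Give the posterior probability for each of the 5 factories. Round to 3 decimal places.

Compute prior × likelihood for every hypothesis:
  F: 0.075 × 0.03 = 0.00225
  E: 0.411 × 0.1 = 0.0411
  C: 0.144 × 0.24 = 0.03456
  D: 0.179 × 0.0275 = 0.0049225
  B: 0.191 × 0.01 = 0.00191
Total = 0.0847425.
P(F | flawed) = 0.00225/0.0847425 ≈ 0.027
P(E | flawed) = 0.0411/0.0847425 ≈ 0.485
P(C | flawed) = 0.03456/0.0847425 ≈ 0.408
P(D | flawed) = 0.0049225/0.0847425 ≈ 0.058
P(B | flawed) = 0.00191/0.0847425 ≈ 0.023
(Check: 0.027+0.485+0.408+0.058+0.023 = 1.001.)

F 0.027, E 0.485, C 0.408, D 0.058, B 0.023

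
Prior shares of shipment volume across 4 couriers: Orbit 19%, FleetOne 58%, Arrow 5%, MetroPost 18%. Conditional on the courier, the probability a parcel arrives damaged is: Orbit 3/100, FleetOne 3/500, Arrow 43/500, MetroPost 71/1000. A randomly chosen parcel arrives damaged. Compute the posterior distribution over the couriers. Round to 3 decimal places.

Unnormalized posteriors (prior × likelihood):
  Orbit: 0.19 × 0.03 = 0.0057
  FleetOne: 0.58 × 0.006 = 0.00348
  Arrow: 0.05 × 0.086 = 0.0043
  MetroPost: 0.18 × 0.071 = 0.01278
Sum = 0.02626.
P(Orbit | damaged) = 0.0057/0.02626 ≈ 0.217
P(FleetOne | damaged) = 0.00348/0.02626 ≈ 0.133
P(Arrow | damaged) = 0.0043/0.02626 ≈ 0.164
P(MetroPost | damaged) = 0.01278/0.02626 ≈ 0.487
(Check: 0.217+0.133+0.164+0.487 = 1.001.)

Orbit 0.217, FleetOne 0.133, Arrow 0.164, MetroPost 0.487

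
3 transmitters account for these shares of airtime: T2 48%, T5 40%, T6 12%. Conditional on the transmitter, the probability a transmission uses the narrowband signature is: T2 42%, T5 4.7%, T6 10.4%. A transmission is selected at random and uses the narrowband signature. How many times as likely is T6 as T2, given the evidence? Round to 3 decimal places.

0.062

Prior × likelihood for each hypothesis:
  T2: 0.48 × 0.42 = 0.2016
  T5: 0.4 × 0.047 = 0.0188
  T6: 0.12 × 0.104 = 0.01248
Sum = 0.23288.
The ratio is 0.01248 / 0.2016 (the normalizer cancels) = 0.062.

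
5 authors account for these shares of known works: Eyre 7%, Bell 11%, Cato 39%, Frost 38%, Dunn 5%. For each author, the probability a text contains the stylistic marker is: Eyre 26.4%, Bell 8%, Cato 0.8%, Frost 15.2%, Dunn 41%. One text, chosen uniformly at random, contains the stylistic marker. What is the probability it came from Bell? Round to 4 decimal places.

0.0810

Prior × likelihood for each hypothesis:
  Eyre: 0.07 × 0.264 = 0.01848
  Bell: 0.11 × 0.08 = 0.0088
  Cato: 0.39 × 0.008 = 0.00312
  Frost: 0.38 × 0.152 = 0.05776
  Dunn: 0.05 × 0.41 = 0.0205
Sum = 0.10866.
P(Bell | evidence) = 0.0088 / 0.10866 ≈ 0.0810.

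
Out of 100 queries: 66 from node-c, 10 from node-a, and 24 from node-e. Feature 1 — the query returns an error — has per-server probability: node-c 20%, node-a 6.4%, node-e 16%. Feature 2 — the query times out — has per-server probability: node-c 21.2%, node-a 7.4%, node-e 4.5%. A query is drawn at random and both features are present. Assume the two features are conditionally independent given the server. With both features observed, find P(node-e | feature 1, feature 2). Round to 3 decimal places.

0.057

Compute prior × likelihood for every hypothesis:
  node-c: 0.66 × 0.2 × 0.212 = 0.027984
  node-a: 0.1 × 0.064 × 0.074 = 0.0004736
  node-e: 0.24 × 0.16 × 0.045 = 0.001728
Total = 0.0301856.
P(node-e | evidence) = 0.001728 / 0.0301856 ≈ 0.057.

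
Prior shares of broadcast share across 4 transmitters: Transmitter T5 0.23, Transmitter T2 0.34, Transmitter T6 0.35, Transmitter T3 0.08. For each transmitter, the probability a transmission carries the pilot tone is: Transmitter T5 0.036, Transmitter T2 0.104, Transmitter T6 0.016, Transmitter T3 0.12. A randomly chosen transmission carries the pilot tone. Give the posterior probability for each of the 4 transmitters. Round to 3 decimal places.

Transmitter T5 0.141, Transmitter T2 0.601, Transmitter T6 0.095, Transmitter T3 0.163

By Bayes' rule, posterior ∝ prior × likelihood:
  Transmitter T5: 0.23 × 0.036 = 0.00828
  Transmitter T2: 0.34 × 0.104 = 0.03536
  Transmitter T6: 0.35 × 0.016 = 0.0056
  Transmitter T3: 0.08 × 0.12 = 0.0096
Sum = 0.05884.
P(Transmitter T5 | pilot) = 0.00828/0.05884 ≈ 0.141
P(Transmitter T2 | pilot) = 0.03536/0.05884 ≈ 0.601
P(Transmitter T6 | pilot) = 0.0056/0.05884 ≈ 0.095
P(Transmitter T3 | pilot) = 0.0096/0.05884 ≈ 0.163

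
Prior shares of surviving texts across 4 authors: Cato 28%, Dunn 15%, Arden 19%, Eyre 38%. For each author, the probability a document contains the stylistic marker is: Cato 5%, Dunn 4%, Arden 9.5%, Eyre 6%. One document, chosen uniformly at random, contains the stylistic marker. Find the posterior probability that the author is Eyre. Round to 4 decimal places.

0.3747

Unnormalized posteriors (prior × likelihood):
  Cato: 0.28 × 0.05 = 0.014
  Dunn: 0.15 × 0.04 = 0.006
  Arden: 0.19 × 0.095 = 0.01805
  Eyre: 0.38 × 0.06 = 0.0228
Total = 0.06085.
P(Eyre | evidence) = 0.0228 / 0.06085 ≈ 0.3747.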